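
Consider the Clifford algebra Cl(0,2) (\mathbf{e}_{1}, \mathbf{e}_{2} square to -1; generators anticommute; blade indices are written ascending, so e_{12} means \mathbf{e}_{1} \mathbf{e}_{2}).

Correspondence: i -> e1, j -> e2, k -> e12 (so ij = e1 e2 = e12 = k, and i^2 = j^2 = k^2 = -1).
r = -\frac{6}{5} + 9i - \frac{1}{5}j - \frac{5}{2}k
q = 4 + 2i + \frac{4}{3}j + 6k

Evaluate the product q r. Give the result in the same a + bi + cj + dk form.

In blades: q = 4 + 2 e_{1} + \frac{4}{3} e_{2} + 6 e_{12}, r = -\frac{6}{5} + 9 e_{1} - \frac{1}{5} e_{2} - \frac{5}{2} e_{12}.
Distribute q over r term by term (generator squares from the signature, products reordered to ascending indices): (4)*r = -\frac{24}{5} + 36 e_{1} - \frac{4}{5} e_{2} - 10 e_{12}; (2 e_{1})*r = -18 - \frac{12}{5} e_{1} + 5 e_{2} - \frac{2}{5} e_{12}; (\frac{4}{3} e_{2})*r = \frac{4}{15} - \frac{10}{3} e_{1} - \frac{8}{5} e_{2} - 12 e_{12}; (6 e_{12})*r = 15 + \frac{6}{5} e_{1} + 54 e_{2} - \frac{36}{5} e_{12}.
Sum: -\frac{113}{15} + \frac{472}{15} e_{1} + \frac{283}{5} e_{2} - \frac{148}{5} e_{12}; translating back through the correspondence:
Answer: -\frac{113}{15} + \frac{472}{15}i + \frac{283}{5}j - \frac{148}{5}k


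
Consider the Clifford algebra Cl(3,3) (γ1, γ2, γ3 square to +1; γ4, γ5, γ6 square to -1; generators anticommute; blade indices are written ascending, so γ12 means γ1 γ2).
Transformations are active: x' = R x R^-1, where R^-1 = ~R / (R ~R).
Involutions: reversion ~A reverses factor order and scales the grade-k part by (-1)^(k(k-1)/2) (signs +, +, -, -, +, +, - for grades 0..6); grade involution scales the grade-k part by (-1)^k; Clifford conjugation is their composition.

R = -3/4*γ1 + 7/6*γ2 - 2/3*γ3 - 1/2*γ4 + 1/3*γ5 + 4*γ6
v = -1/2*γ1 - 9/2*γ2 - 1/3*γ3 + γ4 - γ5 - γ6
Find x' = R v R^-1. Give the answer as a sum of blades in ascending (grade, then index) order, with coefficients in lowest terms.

~R = -3/4*γ1 + 7/6*γ2 - 2/3*γ3 - 1/2*γ4 + 1/3*γ5 + 4*γ6, and R ~R = -2015/144, so R^-1 = ~R / (-2015/144).
R v = 13/72 + 95/24*γ12 - 1/12*γ13 - γ14 + 11/12*γ15 + 11/4*γ16 - 61/18*γ23 - 13/12*γ24 + 1/3*γ25 + 101/6*γ26 - 5/6*γ34 + 7/9*γ35 + 2*γ36 + 1/6*γ45 - 7/2*γ46 + 11/3*γ56
Answer: 161/310*γ1 + 4157/930*γ2 + 163/465*γ3 - 153/155*γ4 + 461/465*γ5 + 139/155*γ6


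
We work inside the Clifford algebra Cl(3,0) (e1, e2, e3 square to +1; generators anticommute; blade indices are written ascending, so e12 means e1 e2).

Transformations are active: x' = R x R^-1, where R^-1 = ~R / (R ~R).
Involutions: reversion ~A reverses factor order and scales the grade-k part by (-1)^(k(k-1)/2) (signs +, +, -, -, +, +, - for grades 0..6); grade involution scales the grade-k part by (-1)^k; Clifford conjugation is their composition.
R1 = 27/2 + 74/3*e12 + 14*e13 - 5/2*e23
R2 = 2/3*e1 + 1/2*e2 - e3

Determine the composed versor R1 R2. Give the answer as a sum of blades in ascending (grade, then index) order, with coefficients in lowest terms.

Distribute over the terms of R2 (each basis-blade product reordered to ascending indices, repeated generators contracted through their squares):
R1 (2/3*e1) = 9*e1 - 148/9*e2 - 28/3*e3 - 5/3*e123
R1 (1/2*e2) = 37/3*e1 + 27/4*e2 + 5/4*e3 - 7*e123
R1 (-e3) = -14*e1 + 5/2*e2 - 27/2*e3 - 74/3*e123
Summing the partial products and collecting blades:
Answer: 22/3*e1 - 259/36*e2 - 259/12*e3 - 100/3*e123


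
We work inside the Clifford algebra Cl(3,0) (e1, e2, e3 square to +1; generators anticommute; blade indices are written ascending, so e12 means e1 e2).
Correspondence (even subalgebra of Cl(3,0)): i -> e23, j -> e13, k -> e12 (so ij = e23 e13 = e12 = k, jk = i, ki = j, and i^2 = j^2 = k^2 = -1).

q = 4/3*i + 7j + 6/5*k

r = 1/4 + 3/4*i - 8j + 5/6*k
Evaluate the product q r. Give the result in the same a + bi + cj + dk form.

In blades: q = 6/5*e12 + 7*e13 + 4/3*e23, r = 1/4 + 5/6*e12 - 8*e13 + 3/4*e23.
Distribute q over r term by term (generator squares from the signature, products reordered to ascending indices): (6/5*e12)*r = -1 + 3/10*e12 + 9/10*e13 + 48/5*e23; (7*e13)*r = 56 - 21/4*e12 + 7/4*e13 + 35/6*e23; (4/3*e23)*r = -1 - 32/3*e12 - 10/9*e13 + 1/3*e23.
Sum: 54 - 937/60*e12 + 277/180*e13 + 473/30*e23; translating back through the correspondence:
Answer: 54 + 473/30*i + 277/180*j - 937/60*k


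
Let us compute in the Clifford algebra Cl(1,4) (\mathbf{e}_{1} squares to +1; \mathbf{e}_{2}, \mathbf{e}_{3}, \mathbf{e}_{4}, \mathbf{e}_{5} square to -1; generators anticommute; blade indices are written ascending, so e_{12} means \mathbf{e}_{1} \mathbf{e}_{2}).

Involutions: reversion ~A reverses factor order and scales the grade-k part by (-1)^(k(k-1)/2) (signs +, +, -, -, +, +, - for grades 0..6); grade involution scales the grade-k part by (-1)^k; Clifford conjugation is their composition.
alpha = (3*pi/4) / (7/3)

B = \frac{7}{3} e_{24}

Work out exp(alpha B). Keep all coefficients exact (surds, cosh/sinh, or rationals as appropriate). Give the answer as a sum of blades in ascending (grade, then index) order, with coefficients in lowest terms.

B^2 = (\frac{7}{3})^2*(e_{24})^2 = \frac{49}{9}*(-1) = -\frac{49}{9} (a basis 2-blade squares to minus the product of its generators' squares).
B^2 = -\frac{49}{9} — the series telescopes trigonometrically here: l = \frac{7}{3}, alpha*l = \frac{3 \pi}{4}, so exp(alpha B) = cos(\frac{3 \pi}{4}) + (sin(\frac{3 \pi}{4})/(\frac{7}{3}))*B = - \frac{\sqrt{2}}{2} + (\frac{3 \sqrt{2}}{14})*B.
Answer: - \frac{\sqrt{2}}{2} + \frac{\sqrt{2}}{2} e_{24}


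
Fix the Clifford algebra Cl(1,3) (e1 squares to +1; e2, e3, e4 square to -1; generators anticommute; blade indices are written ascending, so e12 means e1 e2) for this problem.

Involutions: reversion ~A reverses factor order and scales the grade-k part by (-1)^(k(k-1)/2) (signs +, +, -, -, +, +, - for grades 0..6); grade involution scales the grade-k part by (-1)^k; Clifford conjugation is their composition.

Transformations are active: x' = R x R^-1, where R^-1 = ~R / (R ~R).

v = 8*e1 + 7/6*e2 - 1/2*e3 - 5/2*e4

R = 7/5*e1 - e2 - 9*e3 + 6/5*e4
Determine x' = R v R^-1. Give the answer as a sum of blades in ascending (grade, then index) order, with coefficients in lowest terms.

~R = 7/5*e1 - e2 - 9*e3 + 6/5*e4, and R ~R = -2037/25, so R^-1 = ~R / (-2037/25).
R v = 163/15 + 289/30*e12 + 713/10*e13 - 131/10*e14 + 11*e23 + 11/10*e24 + 231/10*e34
Answer: -7310/873*e1 - 10999/12222*e2 + 3939/1358*e3 + 8881/4074*e4


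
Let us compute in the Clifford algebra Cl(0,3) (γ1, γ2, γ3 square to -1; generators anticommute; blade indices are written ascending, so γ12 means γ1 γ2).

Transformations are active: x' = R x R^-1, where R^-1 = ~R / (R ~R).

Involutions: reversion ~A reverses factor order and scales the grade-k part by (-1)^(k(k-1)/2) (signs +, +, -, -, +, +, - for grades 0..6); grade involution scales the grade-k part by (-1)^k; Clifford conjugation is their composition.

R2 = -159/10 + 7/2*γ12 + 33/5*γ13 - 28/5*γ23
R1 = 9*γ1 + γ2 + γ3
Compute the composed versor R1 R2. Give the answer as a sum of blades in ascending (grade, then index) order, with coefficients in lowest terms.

Distribute over the terms of R1 (each basis-blade product reordered to ascending indices, repeated generators contracted through their squares):
(9*γ1) R2 = -1431/10*γ1 - 63/2*γ2 - 297/5*γ3 - 252/5*γ123
(γ2) R2 = 7/2*γ1 - 159/10*γ2 + 28/5*γ3 - 33/5*γ123
(γ3) R2 = 33/5*γ1 - 28/5*γ2 - 159/10*γ3 + 7/2*γ123
Summing the partial products and collecting blades:
Answer: -133*γ1 - 53*γ2 - 697/10*γ3 - 107/2*γ123


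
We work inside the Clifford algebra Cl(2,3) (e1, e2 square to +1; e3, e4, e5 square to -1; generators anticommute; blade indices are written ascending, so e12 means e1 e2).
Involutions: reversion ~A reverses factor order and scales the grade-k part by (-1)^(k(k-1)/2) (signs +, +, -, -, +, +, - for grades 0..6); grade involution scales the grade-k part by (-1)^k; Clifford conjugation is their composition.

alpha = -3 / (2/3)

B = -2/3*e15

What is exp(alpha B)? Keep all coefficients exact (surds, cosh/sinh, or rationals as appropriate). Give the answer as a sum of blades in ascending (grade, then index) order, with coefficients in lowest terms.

B^2 = (-2/3)^2*(e15)^2 = 4/9*(+1) = 4/9 (a basis 2-blade squares to minus the product of its generators' squares).
B^2 = 4/9 — B^2 > 0, so the exponential closes hyperbolically: l = 2/3, alpha*l = -3, so exp(alpha B) = cosh(-3) + (sinh(-3)/(2/3))*B = cosh(3) + (-3*sinh(3)/2)*B.
Answer: cosh(3) + sinh(3)*e15


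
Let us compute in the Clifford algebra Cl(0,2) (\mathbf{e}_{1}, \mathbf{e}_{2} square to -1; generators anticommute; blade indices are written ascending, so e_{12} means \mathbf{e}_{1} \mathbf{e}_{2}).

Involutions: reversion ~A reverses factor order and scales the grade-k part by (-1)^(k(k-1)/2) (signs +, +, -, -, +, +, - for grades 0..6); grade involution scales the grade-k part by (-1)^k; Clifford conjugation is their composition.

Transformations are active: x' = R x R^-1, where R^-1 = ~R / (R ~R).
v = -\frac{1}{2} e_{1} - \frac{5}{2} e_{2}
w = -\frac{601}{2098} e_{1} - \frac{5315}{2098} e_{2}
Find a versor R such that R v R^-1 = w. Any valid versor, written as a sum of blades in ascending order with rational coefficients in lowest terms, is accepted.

Key observation: q(v) = q(w) = -\frac{13}{2} (sandwiches preserve the norm), so R = v + w = -\frac{825}{1049} e_{1} - \frac{5280}{1049} e_{2} works whenever it is invertible — the component of v along it is kept and (v - w)/2 reverses, sending v to w.
Answer: -\frac{825}{1049} e_{1} - \frac{5280}{1049} e_{2}


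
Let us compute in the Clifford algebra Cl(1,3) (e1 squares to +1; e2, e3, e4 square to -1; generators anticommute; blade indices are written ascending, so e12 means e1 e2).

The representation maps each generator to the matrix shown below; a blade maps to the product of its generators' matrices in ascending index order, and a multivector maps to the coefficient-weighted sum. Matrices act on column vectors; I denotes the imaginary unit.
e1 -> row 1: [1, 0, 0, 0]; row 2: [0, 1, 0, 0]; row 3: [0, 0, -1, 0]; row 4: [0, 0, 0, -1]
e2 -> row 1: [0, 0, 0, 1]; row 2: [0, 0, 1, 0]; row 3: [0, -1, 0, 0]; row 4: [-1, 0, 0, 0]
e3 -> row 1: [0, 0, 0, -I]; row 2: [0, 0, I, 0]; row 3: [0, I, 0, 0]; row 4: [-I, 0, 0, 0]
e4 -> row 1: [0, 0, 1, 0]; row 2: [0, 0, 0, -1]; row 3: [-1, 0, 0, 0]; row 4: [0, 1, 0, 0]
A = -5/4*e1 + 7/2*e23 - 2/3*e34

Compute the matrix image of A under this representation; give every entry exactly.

Bivector images (products of the table entries): rho(e23) = rho(e2)rho(e3) = row 1: [-I, 0, 0, 0]; row 2: [0, I, 0, 0]; row 3: [0, 0, -I, 0]; row 4: [0, 0, 0, I]; rho(e34) = rho(e3)rho(e4) = row 1: [0, -I, 0, 0]; row 2: [-I, 0, 0, 0]; row 3: [0, 0, 0, -I]; row 4: [0, 0, -I, 0].
M = (-5/4)*rho(e1) + (7/2)*rho(e23) + (-2/3)*rho(e34), summed entrywise:
Answer: row 1: [-5/4 - 7*I/2, 2*I/3, 0, 0]; row 2: [2*I/3, -5/4 + 7*I/2, 0, 0]; row 3: [0, 0, 5/4 - 7*I/2, 2*I/3]; row 4: [0, 0, 2*I/3, 5/4 + 7*I/2]


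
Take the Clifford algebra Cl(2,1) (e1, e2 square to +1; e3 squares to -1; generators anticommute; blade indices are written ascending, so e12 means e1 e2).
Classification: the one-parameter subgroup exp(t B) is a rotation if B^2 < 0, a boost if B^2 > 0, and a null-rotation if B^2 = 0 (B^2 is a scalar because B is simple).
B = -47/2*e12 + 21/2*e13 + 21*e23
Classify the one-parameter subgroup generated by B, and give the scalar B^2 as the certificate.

B^2 term by term: the squares give (-47/2)^2*(e12)^2 + (21/2)^2*(e13)^2 + (21)^2*(e23)^2 = 2209/4*(-1) + 441/4*(+1) + 441*(+1) = -1 (each basis 2-blade squares to minus the product of its generators' squares); cross terms between blades sharing an index anticommute and cancel. So B^2 = -1.
Answer: rotation, certificate B^2 = -1. Check the certificate: B^2 = -1, and that sign is decisive whatever form B takes.


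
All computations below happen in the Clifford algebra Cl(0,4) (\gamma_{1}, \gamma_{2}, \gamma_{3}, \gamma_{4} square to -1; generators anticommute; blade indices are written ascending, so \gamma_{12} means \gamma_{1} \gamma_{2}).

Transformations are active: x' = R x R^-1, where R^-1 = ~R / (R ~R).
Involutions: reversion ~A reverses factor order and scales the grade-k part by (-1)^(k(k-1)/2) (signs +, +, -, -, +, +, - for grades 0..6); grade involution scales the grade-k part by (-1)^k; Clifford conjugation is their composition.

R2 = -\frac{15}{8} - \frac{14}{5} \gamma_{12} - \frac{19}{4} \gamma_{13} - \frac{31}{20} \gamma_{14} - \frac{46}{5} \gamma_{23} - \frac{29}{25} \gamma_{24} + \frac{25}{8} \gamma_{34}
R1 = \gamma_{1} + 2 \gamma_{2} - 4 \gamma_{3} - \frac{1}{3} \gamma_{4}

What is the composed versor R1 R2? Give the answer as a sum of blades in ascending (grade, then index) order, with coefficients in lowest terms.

Distribute over the terms of R1 (each basis-blade product reordered to ascending indices, repeated generators contracted through their squares):
(\gamma_{1}) R2 = -\frac{15}{8} \gamma_{1} + \frac{14}{5} \gamma_{2} + \frac{19}{4} \gamma_{3} + \frac{31}{20} \gamma_{4} - \frac{46}{5} \gamma_{123} - \frac{29}{25} \gamma_{124} + \frac{25}{8} \gamma_{134}
(2 \gamma_{2}) R2 = -\frac{28}{5} \gamma_{1} - \frac{15}{4} \gamma_{2} + \frac{92}{5} \gamma_{3} + \frac{58}{25} \gamma_{4} + \frac{19}{2} \gamma_{123} + \frac{31}{10} \gamma_{124} + \frac{25}{4} \gamma_{234}
(-4 \gamma_{3}) R2 = 19 \gamma_{1} + \frac{184}{5} \gamma_{2} + \frac{15}{2} \gamma_{3} + \frac{25}{2} \gamma_{4} + \frac{56}{5} \gamma_{123} - \frac{31}{5} \gamma_{134} - \frac{116}{25} \gamma_{234}
(-\frac{1}{3} \gamma_{4}) R2 = \frac{31}{60} \gamma_{1} + \frac{29}{75} \gamma_{2} - \frac{25}{24} \gamma_{3} + \frac{5}{8} \gamma_{4} + \frac{14}{15} \gamma_{124} + \frac{19}{12} \gamma_{134} + \frac{46}{15} \gamma_{234}
Summing the partial products and collecting blades:
Answer: \frac{289}{24} \gamma_{1} + \frac{10871}{300} \gamma_{2} + \frac{3553}{120} \gamma_{3} + \frac{3399}{200} \gamma_{4} + \frac{23}{2} \gamma_{123} + \frac{431}{150} \gamma_{124} - \frac{179}{120} \gamma_{134} + \frac{1403}{300} \gamma_{234}


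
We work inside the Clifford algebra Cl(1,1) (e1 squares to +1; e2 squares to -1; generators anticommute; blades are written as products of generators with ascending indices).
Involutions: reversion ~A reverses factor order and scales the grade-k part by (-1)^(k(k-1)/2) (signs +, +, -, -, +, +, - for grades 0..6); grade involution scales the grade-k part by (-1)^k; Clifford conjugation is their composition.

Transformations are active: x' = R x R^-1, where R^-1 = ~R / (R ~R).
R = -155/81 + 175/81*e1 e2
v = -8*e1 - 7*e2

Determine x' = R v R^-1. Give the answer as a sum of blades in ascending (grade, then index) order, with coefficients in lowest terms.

~R = -155/81 - 175/81*e1 e2, and R ~R = -2200/2187, so R^-1 = ~R / (-2200/2187).
R v = 2465/81*e1 + 2485/81*e2
Answer: 16339/132*e1 + 16331/132*e2


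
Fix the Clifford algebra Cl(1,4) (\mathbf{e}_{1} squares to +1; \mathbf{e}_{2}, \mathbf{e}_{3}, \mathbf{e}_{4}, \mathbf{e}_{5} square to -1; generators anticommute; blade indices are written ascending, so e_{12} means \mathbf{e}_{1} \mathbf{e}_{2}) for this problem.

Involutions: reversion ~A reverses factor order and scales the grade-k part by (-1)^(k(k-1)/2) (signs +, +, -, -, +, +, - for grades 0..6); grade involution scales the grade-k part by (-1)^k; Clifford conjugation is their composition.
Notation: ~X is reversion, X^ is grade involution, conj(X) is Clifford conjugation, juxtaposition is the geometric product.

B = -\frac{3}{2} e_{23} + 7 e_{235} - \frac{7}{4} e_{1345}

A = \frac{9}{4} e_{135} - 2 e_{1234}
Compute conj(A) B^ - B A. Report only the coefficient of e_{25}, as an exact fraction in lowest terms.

first term: -\frac{63}{16} e_{4} + \frac{63}{4} e_{12} - 3 e_{14} + \frac{7}{2} e_{25} - \frac{27}{8} e_{125} - 14 e_{145}
second term: \frac{63}{16} e_{4} + \frac{63}{4} e_{12} - 3 e_{14} - \frac{7}{2} e_{25} + \frac{27}{8} e_{125} + 14 e_{145}
Answer: 7


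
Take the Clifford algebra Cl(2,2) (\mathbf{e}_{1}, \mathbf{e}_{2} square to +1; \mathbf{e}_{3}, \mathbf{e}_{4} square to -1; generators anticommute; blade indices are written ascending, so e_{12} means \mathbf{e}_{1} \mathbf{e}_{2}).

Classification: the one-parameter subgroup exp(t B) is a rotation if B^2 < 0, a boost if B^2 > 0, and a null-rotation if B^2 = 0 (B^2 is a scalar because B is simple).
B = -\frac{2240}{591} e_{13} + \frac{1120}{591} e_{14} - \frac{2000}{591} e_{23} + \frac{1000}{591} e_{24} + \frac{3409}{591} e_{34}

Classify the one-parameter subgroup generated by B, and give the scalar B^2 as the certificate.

B^2 term by term: the squares give (-\frac{2240}{591})^2*(e_{13})^2 + (\frac{1120}{591})^2*(e_{14})^2 + (-\frac{2000}{591})^2*(e_{23})^2 + (\frac{1000}{591})^2*(e_{24})^2 + (\frac{3409}{591})^2*(e_{34})^2 = \frac{5017600}{349281}*(+1) + \frac{1254400}{349281}*(+1) + \frac{4000000}{349281}*(+1) + \frac{1000000}{349281}*(+1) + \frac{11621281}{349281}*(-1) = -1 (each basis 2-blade squares to minus the product of its generators' squares); cross terms between blades sharing an index anticommute and cancel; the commuting (index-disjoint) pairs give grade-4 terms 2*c*c'*(blade product), which cancel blade by blade — e_{1234}: \frac{4480000}{349281} - \frac{4480000}{349281} = 0 — confirming B is simple. So B^2 = -1.
Answer: rotation, certificate B^2 = -1. B^2 = -1 is basis-independent, so its sign is the whole story.


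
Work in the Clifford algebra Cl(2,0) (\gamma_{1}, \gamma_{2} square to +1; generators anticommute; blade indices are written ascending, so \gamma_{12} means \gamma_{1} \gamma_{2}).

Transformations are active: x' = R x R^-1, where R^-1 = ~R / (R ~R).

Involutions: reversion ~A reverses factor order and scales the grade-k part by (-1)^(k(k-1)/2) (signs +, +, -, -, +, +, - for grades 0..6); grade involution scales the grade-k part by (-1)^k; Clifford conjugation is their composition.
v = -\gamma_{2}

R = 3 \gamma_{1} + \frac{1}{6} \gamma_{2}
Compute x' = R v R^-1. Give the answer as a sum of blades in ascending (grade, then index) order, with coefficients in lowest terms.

~R = 3 \gamma_{1} + \frac{1}{6} \gamma_{2}, and R ~R = \frac{325}{36}, so R^-1 = ~R / (\frac{325}{36}).
R v = -\frac{1}{6} - 3 \gamma_{12}
Answer: -\frac{36}{325} \gamma_{1} + \frac{323}{325} \gamma_{2}


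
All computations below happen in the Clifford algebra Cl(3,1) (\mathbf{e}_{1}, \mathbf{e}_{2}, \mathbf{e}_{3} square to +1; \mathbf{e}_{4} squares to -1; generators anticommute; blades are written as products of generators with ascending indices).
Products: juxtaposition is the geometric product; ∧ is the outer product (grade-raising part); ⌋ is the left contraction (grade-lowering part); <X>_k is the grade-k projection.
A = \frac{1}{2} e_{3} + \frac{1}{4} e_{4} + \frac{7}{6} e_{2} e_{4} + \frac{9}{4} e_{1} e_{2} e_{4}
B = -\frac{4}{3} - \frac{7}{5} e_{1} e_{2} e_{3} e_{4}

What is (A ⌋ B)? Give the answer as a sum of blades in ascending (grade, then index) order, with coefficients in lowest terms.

step 1: \frac{63}{20} e_{3} + \frac{49}{30} e_{1} e_{3} - \frac{7}{20} e_{1} e_{2} e_{3} - \frac{7}{10} e_{1} e_{2} e_{4}
Answer: \frac{63}{20} e_{3} + \frac{49}{30} e_{1} e_{3} - \frac{7}{20} e_{1} e_{2} e_{3} - \frac{7}{10} e_{1} e_{2} e_{4}


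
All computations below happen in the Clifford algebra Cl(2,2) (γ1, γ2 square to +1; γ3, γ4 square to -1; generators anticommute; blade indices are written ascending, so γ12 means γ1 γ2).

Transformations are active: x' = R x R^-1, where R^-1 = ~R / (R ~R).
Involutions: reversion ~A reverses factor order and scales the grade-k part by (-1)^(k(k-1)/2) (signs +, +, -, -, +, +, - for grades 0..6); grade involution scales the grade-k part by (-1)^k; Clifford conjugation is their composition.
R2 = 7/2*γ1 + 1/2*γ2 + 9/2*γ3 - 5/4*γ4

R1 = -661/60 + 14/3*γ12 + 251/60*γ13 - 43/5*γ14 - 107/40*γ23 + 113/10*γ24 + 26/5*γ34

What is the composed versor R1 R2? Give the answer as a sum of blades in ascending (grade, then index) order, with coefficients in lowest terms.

Distribute over the terms of R2 (each basis-blade product reordered to ascending indices, repeated generators contracted through their squares):
R1 (7/2*γ1) = -4627/120*γ1 - 49/3*γ2 - 1757/120*γ3 + 301/10*γ4 - 749/80*γ123 + 791/20*γ124 + 91/5*γ134
R1 (1/2*γ2) = 7/3*γ1 - 661/120*γ2 + 107/80*γ3 - 113/20*γ4 - 251/120*γ123 + 43/10*γ124 + 13/5*γ234
R1 (9/2*γ3) = -753/40*γ1 + 963/80*γ2 - 1983/40*γ3 + 117/5*γ4 + 21*γ123 + 387/10*γ134 - 1017/20*γ234
R1 (-5/4*γ4) = -43/4*γ1 + 113/8*γ2 + 13/2*γ3 + 661/48*γ4 - 35/6*γ124 - 251/48*γ134 + 107/32*γ234
Summing the partial products and collecting blades:
Answer: -329/5*γ1 + 1037/240*γ2 - 13531/240*γ3 + 14789/240*γ4 + 2291/240*γ123 + 2281/60*γ124 + 12401/240*γ134 - 1437/32*γ234


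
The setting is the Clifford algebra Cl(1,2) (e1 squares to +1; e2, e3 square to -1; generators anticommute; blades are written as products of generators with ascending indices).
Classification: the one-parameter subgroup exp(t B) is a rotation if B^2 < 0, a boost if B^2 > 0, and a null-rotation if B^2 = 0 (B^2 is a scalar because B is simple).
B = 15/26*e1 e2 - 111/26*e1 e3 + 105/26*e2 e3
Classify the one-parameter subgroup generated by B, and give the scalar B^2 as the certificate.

B^2 term by term: the squares give (15/26)^2*(e1 e2)^2 + (-111/26)^2*(e1 e3)^2 + (105/26)^2*(e2 e3)^2 = 225/676*(+1) + 12321/676*(+1) + 11025/676*(-1) = 9/4 (each basis 2-blade squares to minus the product of its generators' squares); cross terms between blades sharing an index anticommute and cancel. So B^2 = 9/4.
Answer: boost, certificate B^2 = 9/4. Key observation: B^2 = 9/4 is a conjugation invariant, so its sign decides the class regardless of the surface form of B.


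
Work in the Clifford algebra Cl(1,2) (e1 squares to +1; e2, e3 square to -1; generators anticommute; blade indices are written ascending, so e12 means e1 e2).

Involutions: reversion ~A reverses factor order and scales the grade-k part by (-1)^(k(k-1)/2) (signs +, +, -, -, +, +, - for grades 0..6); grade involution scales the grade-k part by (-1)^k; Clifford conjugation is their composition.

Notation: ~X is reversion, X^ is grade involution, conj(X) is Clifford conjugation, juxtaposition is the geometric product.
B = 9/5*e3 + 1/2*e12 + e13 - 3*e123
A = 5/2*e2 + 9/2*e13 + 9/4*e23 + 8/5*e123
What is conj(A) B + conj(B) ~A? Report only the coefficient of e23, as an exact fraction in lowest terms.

first term: 3/10 + 1/10*e1 - 221/20*e2 + 4/5*e3 - 63/100*e12 + 51/8*e13 - 27/4*e23 + 5/2*e123
second term: -3/10 + 13/5*e1 - 221/20*e2 + 4/5*e3 - 63/100*e12 - 69/8*e13 + 9/4*e23 + 5/2*e123
Answer: -9/2


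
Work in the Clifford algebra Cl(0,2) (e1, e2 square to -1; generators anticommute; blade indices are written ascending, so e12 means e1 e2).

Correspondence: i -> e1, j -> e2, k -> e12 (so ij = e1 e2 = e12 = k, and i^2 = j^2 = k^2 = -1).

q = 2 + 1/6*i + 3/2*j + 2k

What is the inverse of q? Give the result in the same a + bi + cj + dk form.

In blades: q = 2 + 1/6*e1 + 3/2*e2 + 2*e12.
With qbar = 2 - 1/6*e1 - 3/2*e2 - 2*e12 (scalar fixed, mapped units negated), q qbar = 185/18 (the sum of squared coefficients), so q^-1 = qbar / (185/18) = 36/185 - 3/185*e1 - 27/185*e2 - 36/185*e12; translating back:
Answer: 36/185 - 3/185*i - 27/185*j - 36/185*k


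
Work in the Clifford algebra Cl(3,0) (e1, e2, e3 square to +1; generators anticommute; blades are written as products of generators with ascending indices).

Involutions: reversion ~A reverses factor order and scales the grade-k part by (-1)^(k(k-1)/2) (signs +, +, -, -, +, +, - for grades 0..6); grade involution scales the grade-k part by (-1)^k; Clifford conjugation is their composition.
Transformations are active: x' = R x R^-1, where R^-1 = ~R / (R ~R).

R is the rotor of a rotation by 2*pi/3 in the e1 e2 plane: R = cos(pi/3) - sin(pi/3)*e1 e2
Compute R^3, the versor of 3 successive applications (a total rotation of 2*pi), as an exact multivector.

The rotor phase is half the rotation angle and phases add under composition, so 3 steps in the e1 e2 plane accumulate phase 3*(pi/3) = pi: R^3 = cos(pi) - sin(pi)*e1 e2.
cos(pi) = -1 and sin(pi) = 0, so R^3 = -1. The total rotation 2*pi is 1 full turn, so every vector returns to itself, yet the rotor is -1, on the OTHER sheet of the double cover (an odd number of 2*pi turns).
Answer: -1


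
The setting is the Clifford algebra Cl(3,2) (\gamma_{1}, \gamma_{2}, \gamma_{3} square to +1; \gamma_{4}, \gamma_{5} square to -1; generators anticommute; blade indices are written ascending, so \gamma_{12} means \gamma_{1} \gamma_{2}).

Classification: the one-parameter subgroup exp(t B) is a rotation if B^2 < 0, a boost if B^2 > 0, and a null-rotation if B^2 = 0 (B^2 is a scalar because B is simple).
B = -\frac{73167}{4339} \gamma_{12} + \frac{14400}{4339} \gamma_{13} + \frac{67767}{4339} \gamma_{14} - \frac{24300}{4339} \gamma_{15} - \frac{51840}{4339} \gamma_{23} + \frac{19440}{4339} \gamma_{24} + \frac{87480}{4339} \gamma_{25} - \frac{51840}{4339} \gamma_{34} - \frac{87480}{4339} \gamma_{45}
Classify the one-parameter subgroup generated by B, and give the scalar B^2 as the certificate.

B^2 term by term: the squares give (-\frac{73167}{4339})^2*(\gamma_{12})^2 + (\frac{14400}{4339})^2*(\gamma_{13})^2 + (\frac{67767}{4339})^2*(\gamma_{14})^2 + (-\frac{24300}{4339})^2*(\gamma_{15})^2 + (-\frac{51840}{4339})^2*(\gamma_{23})^2 + (\frac{19440}{4339})^2*(\gamma_{24})^2 + (\frac{87480}{4339})^2*(\gamma_{25})^2 + (-\frac{51840}{4339})^2*(\gamma_{34})^2 + (-\frac{87480}{4339})^2*(\gamma_{45})^2 = \frac{5353409889}{18826921}*(-1) + \frac{207360000}{18826921}*(-1) + \frac{4592366289}{18826921}*(+1) + \frac{590490000}{18826921}*(+1) + \frac{2687385600}{18826921}*(-1) + \frac{377913600}{18826921}*(+1) + \frac{7652750400}{18826921}*(+1) + \frac{2687385600}{18826921}*(+1) + \frac{7652750400}{18826921}*(-1) = 0 (each basis 2-blade squares to minus the product of its generators' squares); cross terms between blades sharing an index anticommute and cancel; the commuting (index-disjoint) pairs give grade-4 terms 2*c*c'*(blade product), which cancel blade by blade — \gamma_{1234}: \frac{7585954560}{18826921} - \frac{559872000}{18826921} - \frac{7026082560}{18826921} = 0; \gamma_{1235}: -\frac{2519424000}{18826921} + \frac{2519424000}{18826921} = 0; \gamma_{1245}: \frac{12801298320}{18826921} - \frac{11856514320}{18826921} - \frac{944784000}{18826921} = 0; \gamma_{1345}: -\frac{2519424000}{18826921} + \frac{2519424000}{18826921} = 0; \gamma_{2345}: \frac{9069926400}{18826921} - \frac{9069926400}{18826921} = 0 — confirming B is simple. So B^2 = 0.
Answer: null-rotation, certificate B^2 = 0. One invariant decides it: the square 0 survives every conjugation, and its sign is exactly the classification.


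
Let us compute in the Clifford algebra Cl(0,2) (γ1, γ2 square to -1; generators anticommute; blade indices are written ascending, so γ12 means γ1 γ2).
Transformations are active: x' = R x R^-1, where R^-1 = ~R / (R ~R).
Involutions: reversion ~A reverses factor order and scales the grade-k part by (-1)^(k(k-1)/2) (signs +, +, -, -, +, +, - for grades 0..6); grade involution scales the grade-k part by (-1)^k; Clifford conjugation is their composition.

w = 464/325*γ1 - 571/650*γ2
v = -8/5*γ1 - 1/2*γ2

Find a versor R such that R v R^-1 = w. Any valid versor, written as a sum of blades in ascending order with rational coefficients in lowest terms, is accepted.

Construction: equal norms (both -281/100) license R = v + w = -56/325*γ1 - 448/325*γ2 — nothing changes along that direction, while (v - w)/2 changes sign, so v maps onto w.
Answer: -56/325*γ1 - 448/325*γ2


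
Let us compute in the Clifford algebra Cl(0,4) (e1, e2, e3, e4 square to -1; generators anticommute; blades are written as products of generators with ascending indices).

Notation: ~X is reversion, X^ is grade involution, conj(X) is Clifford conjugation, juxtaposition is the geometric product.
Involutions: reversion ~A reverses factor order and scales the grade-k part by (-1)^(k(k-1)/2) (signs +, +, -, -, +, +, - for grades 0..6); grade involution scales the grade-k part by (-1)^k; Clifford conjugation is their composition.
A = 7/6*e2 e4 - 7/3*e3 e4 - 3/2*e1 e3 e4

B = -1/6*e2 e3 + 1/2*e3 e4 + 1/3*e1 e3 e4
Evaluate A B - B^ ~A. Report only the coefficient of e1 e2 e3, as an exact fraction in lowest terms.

first term: 2/3 + 55/36*e1 + 7/12*e2 e3 + 7/18*e2 e4 + 7/36*e3 e4 + 7/18*e1 e2 e3 + 1/4*e1 e2 e4
second term: -5/3 + 1/36*e1 + 7/12*e2 e3 + 7/18*e2 e4 + 7/36*e3 e4 - 7/18*e1 e2 e3 + 1/4*e1 e2 e4
Answer: 7/9


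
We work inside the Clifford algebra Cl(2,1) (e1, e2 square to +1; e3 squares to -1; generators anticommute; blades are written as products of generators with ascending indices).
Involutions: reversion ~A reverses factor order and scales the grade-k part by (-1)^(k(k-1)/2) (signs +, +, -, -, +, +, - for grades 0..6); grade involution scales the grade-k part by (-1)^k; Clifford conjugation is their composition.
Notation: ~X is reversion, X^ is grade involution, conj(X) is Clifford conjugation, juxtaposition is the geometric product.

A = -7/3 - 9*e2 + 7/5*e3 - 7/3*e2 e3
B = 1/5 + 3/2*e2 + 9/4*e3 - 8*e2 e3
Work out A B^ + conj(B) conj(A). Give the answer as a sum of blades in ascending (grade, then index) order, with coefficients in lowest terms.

first term: 697/20 - 59/4*e2 + 7403/100*e3 + 811/20*e2 e3
second term: 31/20 + 45/4*e2 - 7053/100*e3 + 83/20*e2 e3
Answer: 182/5 - 7/2*e2 + 7/2*e3 + 447/10*e2 e3


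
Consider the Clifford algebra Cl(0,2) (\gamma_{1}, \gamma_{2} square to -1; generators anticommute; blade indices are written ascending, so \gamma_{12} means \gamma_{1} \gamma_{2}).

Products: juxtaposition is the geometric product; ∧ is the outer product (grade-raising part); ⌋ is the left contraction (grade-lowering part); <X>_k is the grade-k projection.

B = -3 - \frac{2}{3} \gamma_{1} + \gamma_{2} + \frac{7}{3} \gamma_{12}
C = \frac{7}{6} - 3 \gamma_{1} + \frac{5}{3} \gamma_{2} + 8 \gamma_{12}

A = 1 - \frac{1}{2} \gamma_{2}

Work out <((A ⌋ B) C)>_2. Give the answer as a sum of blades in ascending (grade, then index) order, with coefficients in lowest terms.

step 1: -\frac{5}{2} - \frac{11}{6} \gamma_{1} + \gamma_{2} + \frac{7}{3} \gamma_{12}
step 2: -\frac{115}{4} + \frac{341}{36} \gamma_{1} + \frac{14}{3} \gamma_{2} - \frac{52}{3} \gamma_{12}
step 3: -\frac{52}{3} \gamma_{12}
Answer: -\frac{52}{3} \gamma_{12}


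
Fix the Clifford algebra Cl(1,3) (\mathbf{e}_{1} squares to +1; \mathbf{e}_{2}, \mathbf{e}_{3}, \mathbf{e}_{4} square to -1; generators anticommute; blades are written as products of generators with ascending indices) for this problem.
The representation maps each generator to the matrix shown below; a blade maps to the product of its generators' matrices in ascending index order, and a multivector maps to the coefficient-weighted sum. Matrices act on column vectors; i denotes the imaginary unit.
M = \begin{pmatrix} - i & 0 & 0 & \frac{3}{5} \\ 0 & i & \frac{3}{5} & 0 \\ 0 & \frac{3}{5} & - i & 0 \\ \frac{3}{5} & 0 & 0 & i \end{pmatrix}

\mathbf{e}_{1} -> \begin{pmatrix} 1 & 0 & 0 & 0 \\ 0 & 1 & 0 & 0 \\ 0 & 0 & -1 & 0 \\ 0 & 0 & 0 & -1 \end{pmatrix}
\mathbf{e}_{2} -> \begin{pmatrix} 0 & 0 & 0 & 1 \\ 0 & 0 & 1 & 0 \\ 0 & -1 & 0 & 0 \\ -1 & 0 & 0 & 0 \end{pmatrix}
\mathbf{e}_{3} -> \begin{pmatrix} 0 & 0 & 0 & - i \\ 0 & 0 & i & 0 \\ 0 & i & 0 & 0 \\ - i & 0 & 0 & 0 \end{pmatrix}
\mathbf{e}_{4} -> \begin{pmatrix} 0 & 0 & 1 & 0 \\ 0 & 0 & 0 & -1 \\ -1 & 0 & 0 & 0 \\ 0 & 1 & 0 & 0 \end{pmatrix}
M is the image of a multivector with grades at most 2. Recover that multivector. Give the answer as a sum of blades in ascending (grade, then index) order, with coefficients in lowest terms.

Method: the blade images are trace-orthogonal — tr(rho(e_A) rho(e_B)^-1) = 4 if A = B and 0 otherwise — and rho(e_A)^-1 = (e_A)^2 * rho(e_A) with (e_A)^2 = +1 or -1, so the coefficient of e_A in the preimage is (e_A)^2 * tr(M rho(e_A))/4.
Nonzero projections over blades of grade <= 2: e_{1} e_{2}: (e_{1} e_{2})^2 = +1, tr(M rho(e_{1} e_{2})) = \frac{12}{5}, coefficient \frac{3}{5}; e_{2} e_{3}: (e_{2} e_{3})^2 = -1, tr(M rho(e_{2} e_{3})) = -4, coefficient 1. Every other blade of grade <= 2 projects to 0.
Answer: \frac{3}{5} e_{1} e_{2} + e_{2} e_{3}


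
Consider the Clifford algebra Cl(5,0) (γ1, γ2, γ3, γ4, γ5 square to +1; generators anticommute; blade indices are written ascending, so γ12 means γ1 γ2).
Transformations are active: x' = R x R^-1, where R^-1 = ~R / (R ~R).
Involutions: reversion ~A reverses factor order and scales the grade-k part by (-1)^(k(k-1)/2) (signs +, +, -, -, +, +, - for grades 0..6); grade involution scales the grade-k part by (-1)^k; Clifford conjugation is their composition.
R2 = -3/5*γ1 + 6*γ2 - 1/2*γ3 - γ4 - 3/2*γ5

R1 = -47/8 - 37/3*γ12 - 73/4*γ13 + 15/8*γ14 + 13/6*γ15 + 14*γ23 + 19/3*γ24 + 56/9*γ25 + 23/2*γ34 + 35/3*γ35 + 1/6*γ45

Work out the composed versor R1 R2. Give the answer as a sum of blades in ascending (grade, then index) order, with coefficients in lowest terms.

Distribute over the terms of R2 (each basis-blade product reordered to ascending indices, repeated generators contracted through their squares):
R1 (-3/5*γ1) = 141/40*γ1 - 37/5*γ2 - 219/20*γ3 + 9/8*γ4 + 13/10*γ5 - 42/5*γ123 - 19/5*γ124 - 56/15*γ125 - 69/10*γ134 - 7*γ135 - 1/10*γ145
R1 (6*γ2) = -74*γ1 - 141/4*γ2 - 84*γ3 - 38*γ4 - 112/3*γ5 + 219/2*γ123 - 45/4*γ124 - 13*γ125 + 69*γ234 + 70*γ235 + γ245
R1 (-1/2*γ3) = 73/8*γ1 - 7*γ2 + 47/16*γ3 + 23/4*γ4 + 35/6*γ5 + 37/6*γ123 + 15/16*γ134 + 13/12*γ135 + 19/6*γ234 + 28/9*γ235 - 1/12*γ345
R1 (-γ4) = -15/8*γ1 - 19/3*γ2 - 23/2*γ3 + 47/8*γ4 + 1/6*γ5 + 37/3*γ124 + 73/4*γ134 + 13/6*γ145 - 14*γ234 + 56/9*γ245 + 35/3*γ345
R1 (-3/2*γ5) = -13/4*γ1 - 28/3*γ2 - 35/2*γ3 - 1/4*γ4 + 141/16*γ5 + 37/2*γ125 + 219/8*γ135 - 45/16*γ145 - 21*γ235 - 19/2*γ245 - 69/4*γ345
Summing the partial products and collecting blades:
Answer: -2659/40*γ1 - 3919/60*γ2 - 9681/80*γ3 - 51/2*γ4 - 5093/240*γ5 + 1609/15*γ123 - 163/60*γ124 + 53/30*γ125 + 983/80*γ134 + 515/24*γ135 - 179/240*γ145 + 349/6*γ234 + 469/9*γ235 - 41/18*γ245 - 17/3*γ345


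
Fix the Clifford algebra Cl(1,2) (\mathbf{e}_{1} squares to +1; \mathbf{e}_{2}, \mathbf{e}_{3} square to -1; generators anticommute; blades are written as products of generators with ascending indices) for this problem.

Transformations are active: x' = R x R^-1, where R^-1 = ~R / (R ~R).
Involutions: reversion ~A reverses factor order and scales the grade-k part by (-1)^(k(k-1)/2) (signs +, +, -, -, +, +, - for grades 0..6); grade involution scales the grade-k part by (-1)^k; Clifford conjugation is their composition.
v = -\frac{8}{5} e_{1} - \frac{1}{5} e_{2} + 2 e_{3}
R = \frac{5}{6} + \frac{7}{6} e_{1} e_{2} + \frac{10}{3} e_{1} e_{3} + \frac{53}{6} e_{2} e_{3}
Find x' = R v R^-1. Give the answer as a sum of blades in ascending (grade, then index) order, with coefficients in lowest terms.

~R = \frac{5}{6} - \frac{7}{6} e_{1} e_{2} - \frac{10}{3} e_{1} e_{3} - \frac{53}{6} e_{2} e_{3}, and R ~R = \frac{265}{4}, so R^-1 = ~R / (\frac{265}{4}).
R v = -\frac{233}{30} e_{1} - \frac{479}{30} e_{2} + \frac{157}{30} e_{3} - \frac{167}{15} e_{1} e_{2} e_{3}
Answer: -\frac{6218}{3975} e_{1} - \frac{1051}{795} e_{2} - \frac{1956}{1325} e_{3}


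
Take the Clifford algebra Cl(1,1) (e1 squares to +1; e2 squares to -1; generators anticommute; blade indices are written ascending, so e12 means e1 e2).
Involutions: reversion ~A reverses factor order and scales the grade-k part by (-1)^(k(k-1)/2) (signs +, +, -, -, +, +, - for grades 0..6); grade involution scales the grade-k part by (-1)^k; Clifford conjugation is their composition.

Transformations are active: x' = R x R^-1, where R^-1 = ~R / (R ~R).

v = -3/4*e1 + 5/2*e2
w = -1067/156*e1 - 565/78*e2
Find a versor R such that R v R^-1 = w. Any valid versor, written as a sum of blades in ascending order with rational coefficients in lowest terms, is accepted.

The midline construction: v and w both square to -91/16, so reflecting in their sum -296/39*e1 - 185/39*e2 exchanges them.
Answer: -296/39*e1 - 185/39*e2


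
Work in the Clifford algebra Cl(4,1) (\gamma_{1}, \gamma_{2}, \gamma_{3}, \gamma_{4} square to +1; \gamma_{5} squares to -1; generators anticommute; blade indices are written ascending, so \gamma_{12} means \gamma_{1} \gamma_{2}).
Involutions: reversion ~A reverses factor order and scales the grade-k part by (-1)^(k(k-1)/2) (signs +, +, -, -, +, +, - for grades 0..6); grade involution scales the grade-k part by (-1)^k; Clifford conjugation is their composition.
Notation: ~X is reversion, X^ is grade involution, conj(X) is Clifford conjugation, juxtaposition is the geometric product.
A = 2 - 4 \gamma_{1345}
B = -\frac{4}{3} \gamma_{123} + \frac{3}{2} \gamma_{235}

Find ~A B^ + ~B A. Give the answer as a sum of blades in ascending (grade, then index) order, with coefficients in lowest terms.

first term: \frac{8}{3} \gamma_{123} + 6 \gamma_{124} - 3 \gamma_{235} - \frac{16}{3} \gamma_{245}
second term: \frac{8}{3} \gamma_{123} + 6 \gamma_{124} - 3 \gamma_{235} - \frac{16}{3} \gamma_{245}
Answer: \frac{16}{3} \gamma_{123} + 12 \gamma_{124} - 6 \gamma_{235} - \frac{32}{3} \gamma_{245}


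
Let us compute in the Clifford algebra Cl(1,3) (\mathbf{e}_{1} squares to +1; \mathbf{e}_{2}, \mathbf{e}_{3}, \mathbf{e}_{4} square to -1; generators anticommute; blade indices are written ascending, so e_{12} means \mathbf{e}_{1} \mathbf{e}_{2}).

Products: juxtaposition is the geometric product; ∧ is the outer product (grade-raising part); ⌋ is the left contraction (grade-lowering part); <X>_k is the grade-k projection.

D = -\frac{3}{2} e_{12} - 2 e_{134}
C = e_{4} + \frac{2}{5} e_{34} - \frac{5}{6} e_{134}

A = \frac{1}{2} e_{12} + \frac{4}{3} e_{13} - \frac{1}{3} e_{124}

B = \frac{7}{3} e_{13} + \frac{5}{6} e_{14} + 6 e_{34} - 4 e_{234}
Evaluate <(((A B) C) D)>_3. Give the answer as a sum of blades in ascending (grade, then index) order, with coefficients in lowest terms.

step 1: \frac{28}{9} + \frac{5}{18} e_{2} + \frac{4}{3} e_{13} - 8 e_{14} - \frac{7}{6} e_{23} - \frac{5}{12} e_{24} - \frac{10}{9} e_{34} - 2 e_{123} - \frac{16}{3} e_{124} + 2 e_{134} + \frac{7}{9} e_{234} + 3 e_{1234}
step 2: \frac{19}{9} + \frac{847}{135} e_{1} - \frac{431}{180} e_{2} - \frac{50}{9} e_{3} + 2 e_{4} + \frac{941}{270} e_{12} - \frac{26}{5} e_{13} - \frac{8}{15} e_{14} + \frac{7}{2} e_{23} - \frac{83}{90} e_{24} + \frac{56}{45} e_{34} - \frac{1723}{360} e_{123} - \frac{31}{180} e_{124} - \frac{34}{27} e_{134} - \frac{19}{18} e_{234} - \frac{191}{108} e_{1234}
step 3: -\frac{4183}{540} + \frac{2189}{360} e_{1} - \frac{793}{135} e_{2} + \frac{489}{80} e_{3} + \frac{1279}{120} e_{4} - \frac{19}{18} e_{12} - \frac{5}{4} e_{13} + \frac{2249}{180} e_{14} + \frac{733}{90} e_{23} - \frac{1579}{180} e_{24} - \frac{10687}{1080} e_{34} + \frac{458}{45} e_{123} + 4 e_{124} - \frac{95}{36} e_{134} + \frac{1196}{135} e_{234} - \frac{599}{90} e_{1234}
step 4: \frac{458}{45} e_{123} + 4 e_{124} - \frac{95}{36} e_{134} + \frac{1196}{135} e_{234}
Answer: \frac{458}{45} e_{123} + 4 e_{124} - \frac{95}{36} e_{134} + \frac{1196}{135} e_{234}


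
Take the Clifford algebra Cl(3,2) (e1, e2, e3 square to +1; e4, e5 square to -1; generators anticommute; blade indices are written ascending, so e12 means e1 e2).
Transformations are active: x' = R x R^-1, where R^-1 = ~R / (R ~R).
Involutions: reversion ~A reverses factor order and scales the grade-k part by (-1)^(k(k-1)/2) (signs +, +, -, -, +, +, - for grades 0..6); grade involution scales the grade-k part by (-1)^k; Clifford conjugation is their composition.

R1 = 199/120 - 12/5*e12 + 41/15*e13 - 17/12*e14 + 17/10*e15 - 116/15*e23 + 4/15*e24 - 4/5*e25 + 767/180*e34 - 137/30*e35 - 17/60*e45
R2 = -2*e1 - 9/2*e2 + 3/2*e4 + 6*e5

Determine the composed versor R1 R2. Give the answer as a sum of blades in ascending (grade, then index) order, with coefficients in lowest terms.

Distribute over the terms of R2 (each basis-blade product reordered to ascending indices, repeated generators contracted through their squares):
R1 (-2*e1) = -199/60*e1 - 24/5*e2 + 82/15*e3 - 17/6*e4 + 17/5*e5 + 232/15*e123 - 8/15*e124 + 8/5*e125 - 767/90*e134 + 137/15*e135 + 17/30*e145
R1 (-9/2*e2) = 54/5*e1 - 597/80*e2 - 174/5*e3 + 6/5*e4 - 18/5*e5 + 123/10*e123 - 51/8*e124 + 153/20*e125 - 767/40*e234 + 411/20*e235 + 51/40*e245
R1 (3/2*e4) = 17/8*e1 - 2/5*e2 - 767/120*e3 + 199/80*e4 - 17/40*e5 - 18/5*e124 + 41/10*e134 - 51/20*e145 - 58/5*e234 + 6/5*e245 + 137/20*e345
R1 (6*e5) = -51/5*e1 + 24/5*e2 + 137/5*e3 + 17/10*e4 + 199/20*e5 - 72/5*e125 + 82/5*e135 - 17/2*e145 - 232/5*e235 + 8/5*e245 + 767/30*e345
Summing the partial products and collecting blades:
Answer: -71/120*e1 - 629/80*e2 - 333/40*e3 + 613/240*e4 + 373/40*e5 + 833/30*e123 - 1261/120*e124 - 103/20*e125 - 199/45*e134 + 383/15*e135 - 629/60*e145 - 1231/40*e234 - 517/20*e235 + 163/40*e245 + 389/12*e345
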